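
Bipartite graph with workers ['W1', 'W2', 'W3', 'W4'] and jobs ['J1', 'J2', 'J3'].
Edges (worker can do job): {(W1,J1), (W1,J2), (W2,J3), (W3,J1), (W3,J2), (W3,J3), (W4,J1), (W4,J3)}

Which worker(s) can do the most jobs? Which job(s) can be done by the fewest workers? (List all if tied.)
Most versatile: W3 (3 jobs); Least covered: J2 (2 workers)

Worker degrees (jobs they can do): W1:2, W2:1, W3:3, W4:2
Job degrees (workers who can do it): J1:3, J2:2, J3:3

Maximum worker degree is 3, achieved by: W3
Minimum job degree is 2, achieved by: J2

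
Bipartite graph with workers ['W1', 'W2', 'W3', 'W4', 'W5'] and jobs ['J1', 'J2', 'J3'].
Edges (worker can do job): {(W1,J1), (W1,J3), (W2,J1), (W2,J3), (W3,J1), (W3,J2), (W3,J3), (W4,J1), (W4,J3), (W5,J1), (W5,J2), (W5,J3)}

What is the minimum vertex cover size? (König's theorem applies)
Minimum vertex cover size = 3

By König's theorem: in bipartite graphs,
min vertex cover = max matching = 3

Maximum matching has size 3, so minimum vertex cover also has size 3.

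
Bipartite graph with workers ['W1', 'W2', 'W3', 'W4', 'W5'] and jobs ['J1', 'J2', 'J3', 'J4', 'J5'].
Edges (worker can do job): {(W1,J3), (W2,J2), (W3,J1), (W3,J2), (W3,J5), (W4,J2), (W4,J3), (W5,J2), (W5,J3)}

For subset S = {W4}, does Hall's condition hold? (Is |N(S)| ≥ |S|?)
Yes: |N(S)| = 2, |S| = 1

Subset S = {W4}
Neighbors N(S) = {J2, J3}

|N(S)| = 2, |S| = 1
Hall's condition: |N(S)| ≥ |S| is satisfied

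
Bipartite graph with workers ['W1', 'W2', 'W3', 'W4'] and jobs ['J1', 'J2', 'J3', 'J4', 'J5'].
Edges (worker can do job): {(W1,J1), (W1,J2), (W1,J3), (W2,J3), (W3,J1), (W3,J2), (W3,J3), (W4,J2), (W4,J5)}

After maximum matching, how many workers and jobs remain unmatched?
Unmatched: 0 workers, 1 jobs

Maximum matching size: 4
Workers: 4 total, 4 matched, 0 unmatched
Jobs: 5 total, 4 matched, 1 unmatched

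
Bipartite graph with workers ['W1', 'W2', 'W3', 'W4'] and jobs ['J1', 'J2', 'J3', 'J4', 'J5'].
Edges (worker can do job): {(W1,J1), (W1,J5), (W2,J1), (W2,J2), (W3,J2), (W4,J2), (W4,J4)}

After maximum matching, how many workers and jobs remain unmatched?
Unmatched: 0 workers, 1 jobs

Maximum matching size: 4
Workers: 4 total, 4 matched, 0 unmatched
Jobs: 5 total, 4 matched, 1 unmatched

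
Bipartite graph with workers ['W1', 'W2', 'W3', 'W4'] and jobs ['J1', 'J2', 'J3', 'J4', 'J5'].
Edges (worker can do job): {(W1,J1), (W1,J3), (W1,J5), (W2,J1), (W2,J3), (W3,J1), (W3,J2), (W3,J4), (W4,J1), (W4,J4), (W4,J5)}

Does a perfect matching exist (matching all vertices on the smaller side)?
Yes, perfect matching exists (size 4)

Perfect matching: {(W1,J5), (W2,J3), (W3,J1), (W4,J4)}
All 4 vertices on the smaller side are matched.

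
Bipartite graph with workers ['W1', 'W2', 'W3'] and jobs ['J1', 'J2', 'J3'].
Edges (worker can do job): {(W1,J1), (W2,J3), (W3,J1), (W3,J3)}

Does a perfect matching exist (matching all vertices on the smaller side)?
No, maximum matching has size 2 < 3

Maximum matching has size 2, need 3 for perfect matching.
Unmatched workers: ['W2']
Unmatched jobs: ['J2']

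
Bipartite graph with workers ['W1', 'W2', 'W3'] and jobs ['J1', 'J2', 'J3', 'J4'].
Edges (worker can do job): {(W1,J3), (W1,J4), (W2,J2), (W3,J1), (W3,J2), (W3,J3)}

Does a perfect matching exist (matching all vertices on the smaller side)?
Yes, perfect matching exists (size 3)

Perfect matching: {(W1,J4), (W2,J2), (W3,J3)}
All 3 vertices on the smaller side are matched.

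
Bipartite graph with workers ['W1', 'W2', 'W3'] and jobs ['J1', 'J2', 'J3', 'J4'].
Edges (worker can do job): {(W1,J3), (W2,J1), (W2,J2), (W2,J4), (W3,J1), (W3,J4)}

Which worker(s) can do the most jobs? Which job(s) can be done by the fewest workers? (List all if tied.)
Most versatile: W2 (3 jobs); Least covered: J2, J3 (1 workers)

Worker degrees (jobs they can do): W1:1, W2:3, W3:2
Job degrees (workers who can do it): J1:2, J2:1, J3:1, J4:2

Maximum worker degree is 3, achieved by: W2
Minimum job degree is 1, achieved by: J2, J3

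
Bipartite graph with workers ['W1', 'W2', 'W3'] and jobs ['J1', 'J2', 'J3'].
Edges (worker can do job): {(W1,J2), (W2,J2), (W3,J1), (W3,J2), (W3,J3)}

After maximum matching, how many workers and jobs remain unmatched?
Unmatched: 1 workers, 1 jobs

Maximum matching size: 2
Workers: 3 total, 2 matched, 1 unmatched
Jobs: 3 total, 2 matched, 1 unmatched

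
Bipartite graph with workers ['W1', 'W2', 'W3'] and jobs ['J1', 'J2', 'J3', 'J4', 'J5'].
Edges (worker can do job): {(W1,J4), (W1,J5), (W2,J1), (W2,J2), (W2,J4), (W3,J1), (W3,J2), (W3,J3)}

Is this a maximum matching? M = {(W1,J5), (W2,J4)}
No, size 2 is not maximum

Proposed matching has size 2.
Maximum matching size for this graph: 3.

This is NOT maximum - can be improved to size 3.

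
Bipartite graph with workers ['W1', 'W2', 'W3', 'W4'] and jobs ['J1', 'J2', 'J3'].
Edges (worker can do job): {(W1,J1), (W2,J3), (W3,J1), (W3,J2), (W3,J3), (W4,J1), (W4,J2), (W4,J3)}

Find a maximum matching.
Matching: {(W1,J1), (W3,J2), (W4,J3)}

Maximum matching (size 3):
  W1 → J1
  W3 → J2
  W4 → J3

Each worker is assigned to at most one job, and each job to at most one worker.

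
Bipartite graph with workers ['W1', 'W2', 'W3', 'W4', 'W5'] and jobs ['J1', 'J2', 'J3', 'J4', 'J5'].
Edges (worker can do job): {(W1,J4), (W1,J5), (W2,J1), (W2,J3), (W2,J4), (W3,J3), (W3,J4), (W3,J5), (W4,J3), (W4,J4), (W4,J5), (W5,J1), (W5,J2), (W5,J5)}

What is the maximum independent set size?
Maximum independent set = 5

By König's theorem:
- Min vertex cover = Max matching = 5
- Max independent set = Total vertices - Min vertex cover
- Max independent set = 10 - 5 = 5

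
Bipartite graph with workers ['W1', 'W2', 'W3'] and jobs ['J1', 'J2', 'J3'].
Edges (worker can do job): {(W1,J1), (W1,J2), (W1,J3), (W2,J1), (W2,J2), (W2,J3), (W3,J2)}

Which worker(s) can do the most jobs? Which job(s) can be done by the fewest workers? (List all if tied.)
Most versatile: W1, W2 (3 jobs); Least covered: J1, J3 (2 workers)

Worker degrees (jobs they can do): W1:3, W2:3, W3:1
Job degrees (workers who can do it): J1:2, J2:3, J3:2

Maximum worker degree is 3, achieved by: W1, W2
Minimum job degree is 2, achieved by: J1, J3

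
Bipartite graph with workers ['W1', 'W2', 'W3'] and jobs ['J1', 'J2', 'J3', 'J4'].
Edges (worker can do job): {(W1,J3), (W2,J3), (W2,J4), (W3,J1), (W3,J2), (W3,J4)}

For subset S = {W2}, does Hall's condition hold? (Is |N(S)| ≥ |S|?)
Yes: |N(S)| = 2, |S| = 1

Subset S = {W2}
Neighbors N(S) = {J3, J4}

|N(S)| = 2, |S| = 1
Hall's condition: |N(S)| ≥ |S| is satisfied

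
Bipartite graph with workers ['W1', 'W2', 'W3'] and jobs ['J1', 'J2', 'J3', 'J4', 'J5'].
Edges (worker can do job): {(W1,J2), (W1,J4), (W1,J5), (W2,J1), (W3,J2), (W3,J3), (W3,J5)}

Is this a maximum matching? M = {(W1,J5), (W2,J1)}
No, size 2 is not maximum

Proposed matching has size 2.
Maximum matching size for this graph: 3.

This is NOT maximum - can be improved to size 3.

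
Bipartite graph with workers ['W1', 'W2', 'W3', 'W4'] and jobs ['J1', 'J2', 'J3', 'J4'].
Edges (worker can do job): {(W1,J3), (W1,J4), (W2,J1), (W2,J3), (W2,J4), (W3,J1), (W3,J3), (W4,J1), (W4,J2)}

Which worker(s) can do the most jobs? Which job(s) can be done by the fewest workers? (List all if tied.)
Most versatile: W2 (3 jobs); Least covered: J2 (1 workers)

Worker degrees (jobs they can do): W1:2, W2:3, W3:2, W4:2
Job degrees (workers who can do it): J1:3, J2:1, J3:3, J4:2

Maximum worker degree is 3, achieved by: W2
Minimum job degree is 1, achieved by: J2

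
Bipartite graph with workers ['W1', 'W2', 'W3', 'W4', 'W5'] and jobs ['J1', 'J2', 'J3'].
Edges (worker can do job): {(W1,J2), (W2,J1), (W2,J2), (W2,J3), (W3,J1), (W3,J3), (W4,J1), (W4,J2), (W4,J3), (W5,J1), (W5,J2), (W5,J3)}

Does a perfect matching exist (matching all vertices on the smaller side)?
Yes, perfect matching exists (size 3)

Perfect matching: {(W3,J3), (W4,J1), (W5,J2)}
All 3 vertices on the smaller side are matched.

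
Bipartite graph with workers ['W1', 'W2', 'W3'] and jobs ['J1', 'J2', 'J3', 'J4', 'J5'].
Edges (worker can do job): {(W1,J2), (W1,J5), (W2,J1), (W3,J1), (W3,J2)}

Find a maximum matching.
Matching: {(W1,J5), (W2,J1), (W3,J2)}

Maximum matching (size 3):
  W1 → J5
  W2 → J1
  W3 → J2

Each worker is assigned to at most one job, and each job to at most one worker.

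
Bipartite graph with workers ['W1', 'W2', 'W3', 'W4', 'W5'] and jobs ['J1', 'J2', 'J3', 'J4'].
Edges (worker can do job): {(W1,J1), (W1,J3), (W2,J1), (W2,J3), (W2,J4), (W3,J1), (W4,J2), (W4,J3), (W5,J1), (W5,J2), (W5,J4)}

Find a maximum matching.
Matching: {(W2,J4), (W3,J1), (W4,J3), (W5,J2)}

Maximum matching (size 4):
  W2 → J4
  W3 → J1
  W4 → J3
  W5 → J2

Each worker is assigned to at most one job, and each job to at most one worker.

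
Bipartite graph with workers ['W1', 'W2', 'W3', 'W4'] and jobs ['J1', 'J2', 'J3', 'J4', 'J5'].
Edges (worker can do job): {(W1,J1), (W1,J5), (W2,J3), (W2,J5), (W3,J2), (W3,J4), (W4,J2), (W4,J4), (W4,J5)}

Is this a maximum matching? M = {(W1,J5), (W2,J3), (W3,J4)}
No, size 3 is not maximum

Proposed matching has size 3.
Maximum matching size for this graph: 4.

This is NOT maximum - can be improved to size 4.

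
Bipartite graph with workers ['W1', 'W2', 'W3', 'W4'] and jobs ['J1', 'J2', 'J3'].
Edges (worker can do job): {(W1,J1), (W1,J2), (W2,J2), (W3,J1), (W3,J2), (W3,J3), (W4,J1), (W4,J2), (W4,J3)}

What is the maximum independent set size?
Maximum independent set = 4

By König's theorem:
- Min vertex cover = Max matching = 3
- Max independent set = Total vertices - Min vertex cover
- Max independent set = 7 - 3 = 4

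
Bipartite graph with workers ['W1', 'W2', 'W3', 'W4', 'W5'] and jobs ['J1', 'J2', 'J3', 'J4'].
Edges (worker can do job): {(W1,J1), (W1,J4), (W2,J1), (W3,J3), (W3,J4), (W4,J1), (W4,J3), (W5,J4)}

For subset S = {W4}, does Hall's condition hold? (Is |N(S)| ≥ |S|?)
Yes: |N(S)| = 2, |S| = 1

Subset S = {W4}
Neighbors N(S) = {J1, J3}

|N(S)| = 2, |S| = 1
Hall's condition: |N(S)| ≥ |S| is satisfied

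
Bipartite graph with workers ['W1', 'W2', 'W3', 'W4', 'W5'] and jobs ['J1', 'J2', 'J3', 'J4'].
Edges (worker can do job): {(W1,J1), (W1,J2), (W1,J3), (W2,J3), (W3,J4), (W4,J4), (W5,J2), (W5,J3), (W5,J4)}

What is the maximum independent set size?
Maximum independent set = 5

By König's theorem:
- Min vertex cover = Max matching = 4
- Max independent set = Total vertices - Min vertex cover
- Max independent set = 9 - 4 = 5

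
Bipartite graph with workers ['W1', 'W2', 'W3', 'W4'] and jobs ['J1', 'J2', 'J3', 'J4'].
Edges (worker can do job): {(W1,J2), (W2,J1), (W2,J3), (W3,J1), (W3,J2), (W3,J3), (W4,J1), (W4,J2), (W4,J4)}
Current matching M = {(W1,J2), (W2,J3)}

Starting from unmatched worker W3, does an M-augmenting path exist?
Yes: W3 → J1

An M-augmenting path alternates non-matching / matching edges, starting and ending at unmatched vertices.
Path: W3 → J1
(J1 is unmatched in M, so the path is augmenting.)
Flipping edges along this path would increase |M| from 2 to 3.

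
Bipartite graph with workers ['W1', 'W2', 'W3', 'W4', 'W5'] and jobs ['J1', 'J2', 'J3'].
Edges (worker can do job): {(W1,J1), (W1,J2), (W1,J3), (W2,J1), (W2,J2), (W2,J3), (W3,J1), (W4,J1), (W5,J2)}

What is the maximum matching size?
Maximum matching size = 3

Maximum matching: {(W1,J3), (W3,J1), (W5,J2)}
Size: 3

This assigns 3 workers to 3 distinct jobs.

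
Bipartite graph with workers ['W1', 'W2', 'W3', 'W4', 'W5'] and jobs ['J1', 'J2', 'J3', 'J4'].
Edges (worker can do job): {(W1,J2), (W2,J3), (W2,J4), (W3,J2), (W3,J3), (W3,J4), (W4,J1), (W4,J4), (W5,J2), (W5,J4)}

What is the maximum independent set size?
Maximum independent set = 5

By König's theorem:
- Min vertex cover = Max matching = 4
- Max independent set = Total vertices - Min vertex cover
- Max independent set = 9 - 4 = 5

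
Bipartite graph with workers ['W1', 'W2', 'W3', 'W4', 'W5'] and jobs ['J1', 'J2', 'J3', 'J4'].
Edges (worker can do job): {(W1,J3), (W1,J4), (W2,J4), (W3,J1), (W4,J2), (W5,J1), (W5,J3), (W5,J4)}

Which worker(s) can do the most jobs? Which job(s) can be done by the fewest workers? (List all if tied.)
Most versatile: W5 (3 jobs); Least covered: J2 (1 workers)

Worker degrees (jobs they can do): W1:2, W2:1, W3:1, W4:1, W5:3
Job degrees (workers who can do it): J1:2, J2:1, J3:2, J4:3

Maximum worker degree is 3, achieved by: W5
Minimum job degree is 1, achieved by: J2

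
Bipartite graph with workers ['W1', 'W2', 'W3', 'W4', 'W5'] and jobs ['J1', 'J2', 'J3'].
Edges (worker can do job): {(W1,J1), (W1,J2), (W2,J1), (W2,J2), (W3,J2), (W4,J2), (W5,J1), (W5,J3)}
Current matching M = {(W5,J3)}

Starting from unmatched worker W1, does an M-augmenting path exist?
Yes: W1 → J2

An M-augmenting path alternates non-matching / matching edges, starting and ending at unmatched vertices.
Path: W1 → J2
(J2 is unmatched in M, so the path is augmenting.)
Flipping edges along this path would increase |M| from 1 to 2.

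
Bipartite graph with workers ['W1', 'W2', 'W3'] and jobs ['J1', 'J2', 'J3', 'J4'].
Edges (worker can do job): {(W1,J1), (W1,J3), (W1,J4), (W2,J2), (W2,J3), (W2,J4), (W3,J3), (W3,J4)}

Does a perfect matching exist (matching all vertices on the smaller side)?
Yes, perfect matching exists (size 3)

Perfect matching: {(W1,J1), (W2,J2), (W3,J4)}
All 3 vertices on the smaller side are matched.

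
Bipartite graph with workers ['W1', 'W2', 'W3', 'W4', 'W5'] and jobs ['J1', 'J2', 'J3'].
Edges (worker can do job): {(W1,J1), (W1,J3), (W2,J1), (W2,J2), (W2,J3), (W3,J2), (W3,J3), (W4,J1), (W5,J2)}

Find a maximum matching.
Matching: {(W3,J3), (W4,J1), (W5,J2)}

Maximum matching (size 3):
  W3 → J3
  W4 → J1
  W5 → J2

Each worker is assigned to at most one job, and each job to at most one worker.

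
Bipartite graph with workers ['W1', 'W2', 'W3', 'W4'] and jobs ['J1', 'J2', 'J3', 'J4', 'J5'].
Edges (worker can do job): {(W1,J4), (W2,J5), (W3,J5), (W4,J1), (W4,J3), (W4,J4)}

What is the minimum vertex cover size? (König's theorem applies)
Minimum vertex cover size = 3

By König's theorem: in bipartite graphs,
min vertex cover = max matching = 3

Maximum matching has size 3, so minimum vertex cover also has size 3.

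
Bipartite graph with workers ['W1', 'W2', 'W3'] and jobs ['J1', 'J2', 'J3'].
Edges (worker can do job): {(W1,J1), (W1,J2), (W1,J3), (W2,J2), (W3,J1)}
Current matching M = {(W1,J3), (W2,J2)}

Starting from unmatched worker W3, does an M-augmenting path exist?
Yes: W3 → J1

An M-augmenting path alternates non-matching / matching edges, starting and ending at unmatched vertices.
Path: W3 → J1
(J1 is unmatched in M, so the path is augmenting.)
Flipping edges along this path would increase |M| from 2 to 3.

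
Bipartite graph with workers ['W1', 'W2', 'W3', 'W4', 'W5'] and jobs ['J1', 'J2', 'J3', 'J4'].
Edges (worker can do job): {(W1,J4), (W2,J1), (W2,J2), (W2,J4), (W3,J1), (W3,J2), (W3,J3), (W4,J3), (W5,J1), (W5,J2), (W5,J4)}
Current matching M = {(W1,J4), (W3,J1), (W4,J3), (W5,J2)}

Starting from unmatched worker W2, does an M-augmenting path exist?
No augmenting path from W2

Alternating search from W2 reaches jobs: {J1, J2, J3, J4}.
Every reachable job is already matched in M, and following those matched edges back to workers exposes no further unvisited jobs.
No M-augmenting path from W2 exists.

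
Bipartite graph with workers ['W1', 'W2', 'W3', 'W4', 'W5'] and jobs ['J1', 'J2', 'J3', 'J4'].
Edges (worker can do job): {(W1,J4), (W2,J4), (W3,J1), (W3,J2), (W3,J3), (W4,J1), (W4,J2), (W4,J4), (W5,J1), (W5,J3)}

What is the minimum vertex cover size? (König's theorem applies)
Minimum vertex cover size = 4

By König's theorem: in bipartite graphs,
min vertex cover = max matching = 4

Maximum matching has size 4, so minimum vertex cover also has size 4.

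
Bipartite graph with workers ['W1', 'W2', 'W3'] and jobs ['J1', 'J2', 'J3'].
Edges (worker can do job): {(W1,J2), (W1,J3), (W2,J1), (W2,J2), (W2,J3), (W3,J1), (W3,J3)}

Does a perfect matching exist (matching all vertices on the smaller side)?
Yes, perfect matching exists (size 3)

Perfect matching: {(W1,J2), (W2,J1), (W3,J3)}
All 3 vertices on the smaller side are matched.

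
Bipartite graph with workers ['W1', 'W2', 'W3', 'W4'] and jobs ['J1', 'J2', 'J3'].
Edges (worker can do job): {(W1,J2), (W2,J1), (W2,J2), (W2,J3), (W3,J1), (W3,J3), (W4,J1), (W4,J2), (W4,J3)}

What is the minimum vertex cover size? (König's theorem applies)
Minimum vertex cover size = 3

By König's theorem: in bipartite graphs,
min vertex cover = max matching = 3

Maximum matching has size 3, so minimum vertex cover also has size 3.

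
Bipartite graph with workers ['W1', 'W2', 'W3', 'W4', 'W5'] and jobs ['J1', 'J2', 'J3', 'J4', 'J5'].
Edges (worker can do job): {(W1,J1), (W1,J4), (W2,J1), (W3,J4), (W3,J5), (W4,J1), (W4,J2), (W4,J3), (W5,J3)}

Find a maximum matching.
Matching: {(W1,J4), (W2,J1), (W3,J5), (W4,J2), (W5,J3)}

Maximum matching (size 5):
  W1 → J4
  W2 → J1
  W3 → J5
  W4 → J2
  W5 → J3

Each worker is assigned to at most one job, and each job to at most one worker.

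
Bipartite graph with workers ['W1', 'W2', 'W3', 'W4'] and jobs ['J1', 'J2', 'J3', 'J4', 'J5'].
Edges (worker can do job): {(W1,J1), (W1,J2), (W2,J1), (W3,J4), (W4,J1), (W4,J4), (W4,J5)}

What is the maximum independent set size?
Maximum independent set = 5

By König's theorem:
- Min vertex cover = Max matching = 4
- Max independent set = Total vertices - Min vertex cover
- Max independent set = 9 - 4 = 5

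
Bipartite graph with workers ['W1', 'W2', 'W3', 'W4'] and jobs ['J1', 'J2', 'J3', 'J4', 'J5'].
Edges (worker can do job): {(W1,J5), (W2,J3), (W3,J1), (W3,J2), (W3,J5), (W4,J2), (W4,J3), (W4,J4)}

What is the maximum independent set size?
Maximum independent set = 5

By König's theorem:
- Min vertex cover = Max matching = 4
- Max independent set = Total vertices - Min vertex cover
- Max independent set = 9 - 4 = 5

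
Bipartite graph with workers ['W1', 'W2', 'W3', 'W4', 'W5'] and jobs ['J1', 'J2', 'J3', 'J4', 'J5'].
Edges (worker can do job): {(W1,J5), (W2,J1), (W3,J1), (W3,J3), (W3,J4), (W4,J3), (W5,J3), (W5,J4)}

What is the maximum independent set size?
Maximum independent set = 6

By König's theorem:
- Min vertex cover = Max matching = 4
- Max independent set = Total vertices - Min vertex cover
- Max independent set = 10 - 4 = 6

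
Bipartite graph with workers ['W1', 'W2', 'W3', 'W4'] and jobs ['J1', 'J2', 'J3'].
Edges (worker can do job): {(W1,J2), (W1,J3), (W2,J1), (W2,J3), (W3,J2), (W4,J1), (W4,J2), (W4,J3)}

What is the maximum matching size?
Maximum matching size = 3

Maximum matching: {(W1,J3), (W2,J1), (W4,J2)}
Size: 3

This assigns 3 workers to 3 distinct jobs.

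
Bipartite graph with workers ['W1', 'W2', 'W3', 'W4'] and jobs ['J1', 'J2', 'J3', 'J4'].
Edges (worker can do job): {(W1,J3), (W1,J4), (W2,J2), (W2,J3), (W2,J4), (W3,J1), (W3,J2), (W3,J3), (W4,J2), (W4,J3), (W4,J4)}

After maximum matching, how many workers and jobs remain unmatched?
Unmatched: 0 workers, 0 jobs

Maximum matching size: 4
Workers: 4 total, 4 matched, 0 unmatched
Jobs: 4 total, 4 matched, 0 unmatched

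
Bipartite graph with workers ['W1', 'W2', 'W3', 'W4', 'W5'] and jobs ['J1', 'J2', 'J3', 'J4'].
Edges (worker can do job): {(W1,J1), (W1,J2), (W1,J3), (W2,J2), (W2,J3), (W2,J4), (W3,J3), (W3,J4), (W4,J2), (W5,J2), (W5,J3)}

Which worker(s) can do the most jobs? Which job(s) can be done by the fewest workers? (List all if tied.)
Most versatile: W1, W2 (3 jobs); Least covered: J1 (1 workers)

Worker degrees (jobs they can do): W1:3, W2:3, W3:2, W4:1, W5:2
Job degrees (workers who can do it): J1:1, J2:4, J3:4, J4:2

Maximum worker degree is 3, achieved by: W1, W2
Minimum job degree is 1, achieved by: J1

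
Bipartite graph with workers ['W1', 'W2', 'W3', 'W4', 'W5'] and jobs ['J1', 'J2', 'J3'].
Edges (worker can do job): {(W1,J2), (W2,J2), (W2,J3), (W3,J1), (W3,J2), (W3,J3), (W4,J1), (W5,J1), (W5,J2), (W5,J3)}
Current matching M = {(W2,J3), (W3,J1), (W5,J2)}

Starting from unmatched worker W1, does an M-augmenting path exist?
No augmenting path from W1

Alternating search from W1 reaches jobs: {J1, J2, J3}.
Every reachable job is already matched in M, and following those matched edges back to workers exposes no further unvisited jobs.
No M-augmenting path from W1 exists.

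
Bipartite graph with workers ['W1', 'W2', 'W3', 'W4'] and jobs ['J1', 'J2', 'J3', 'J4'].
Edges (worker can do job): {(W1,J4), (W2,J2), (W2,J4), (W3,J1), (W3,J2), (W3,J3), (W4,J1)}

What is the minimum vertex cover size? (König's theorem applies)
Minimum vertex cover size = 4

By König's theorem: in bipartite graphs,
min vertex cover = max matching = 4

Maximum matching has size 4, so minimum vertex cover also has size 4.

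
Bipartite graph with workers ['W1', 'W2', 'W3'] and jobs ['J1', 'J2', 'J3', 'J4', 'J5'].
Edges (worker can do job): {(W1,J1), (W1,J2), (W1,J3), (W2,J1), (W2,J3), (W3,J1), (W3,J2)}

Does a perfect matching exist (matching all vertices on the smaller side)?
Yes, perfect matching exists (size 3)

Perfect matching: {(W1,J3), (W2,J1), (W3,J2)}
All 3 vertices on the smaller side are matched.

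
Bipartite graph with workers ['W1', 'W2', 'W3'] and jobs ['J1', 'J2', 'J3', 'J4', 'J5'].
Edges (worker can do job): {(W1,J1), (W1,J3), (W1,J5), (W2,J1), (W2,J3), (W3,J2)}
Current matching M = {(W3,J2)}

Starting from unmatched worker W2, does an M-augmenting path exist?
Yes: W2 → J1

An M-augmenting path alternates non-matching / matching edges, starting and ending at unmatched vertices.
Path: W2 → J1
(J1 is unmatched in M, so the path is augmenting.)
Flipping edges along this path would increase |M| from 1 to 2.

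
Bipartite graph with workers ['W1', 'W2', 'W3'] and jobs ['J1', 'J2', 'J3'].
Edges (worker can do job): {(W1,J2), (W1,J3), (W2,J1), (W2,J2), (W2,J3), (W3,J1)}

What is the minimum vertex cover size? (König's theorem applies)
Minimum vertex cover size = 3

By König's theorem: in bipartite graphs,
min vertex cover = max matching = 3

Maximum matching has size 3, so minimum vertex cover also has size 3.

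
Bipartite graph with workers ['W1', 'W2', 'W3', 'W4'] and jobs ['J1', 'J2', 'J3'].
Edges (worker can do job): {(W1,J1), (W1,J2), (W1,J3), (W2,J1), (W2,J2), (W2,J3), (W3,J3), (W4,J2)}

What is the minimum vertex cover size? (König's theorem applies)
Minimum vertex cover size = 3

By König's theorem: in bipartite graphs,
min vertex cover = max matching = 3

Maximum matching has size 3, so minimum vertex cover also has size 3.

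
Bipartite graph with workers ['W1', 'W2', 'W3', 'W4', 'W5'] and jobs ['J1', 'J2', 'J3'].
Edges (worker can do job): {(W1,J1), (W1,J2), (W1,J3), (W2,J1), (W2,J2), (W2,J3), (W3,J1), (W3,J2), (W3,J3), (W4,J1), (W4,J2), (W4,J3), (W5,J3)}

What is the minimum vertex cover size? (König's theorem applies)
Minimum vertex cover size = 3

By König's theorem: in bipartite graphs,
min vertex cover = max matching = 3

Maximum matching has size 3, so minimum vertex cover also has size 3.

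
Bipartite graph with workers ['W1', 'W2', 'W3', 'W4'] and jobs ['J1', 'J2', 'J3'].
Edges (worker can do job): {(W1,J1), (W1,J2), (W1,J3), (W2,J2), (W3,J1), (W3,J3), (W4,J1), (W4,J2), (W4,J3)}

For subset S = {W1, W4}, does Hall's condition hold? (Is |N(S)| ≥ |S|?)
Yes: |N(S)| = 3, |S| = 2

Subset S = {W1, W4}
Neighbors N(S) = {J1, J2, J3}

|N(S)| = 3, |S| = 2
Hall's condition: |N(S)| ≥ |S| is satisfied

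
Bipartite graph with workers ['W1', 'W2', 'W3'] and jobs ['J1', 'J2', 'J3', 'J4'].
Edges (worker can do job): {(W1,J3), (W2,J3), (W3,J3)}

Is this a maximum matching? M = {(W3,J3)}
Yes, size 1 is maximum

Proposed matching has size 1.
Maximum matching size for this graph: 1.

This is a maximum matching.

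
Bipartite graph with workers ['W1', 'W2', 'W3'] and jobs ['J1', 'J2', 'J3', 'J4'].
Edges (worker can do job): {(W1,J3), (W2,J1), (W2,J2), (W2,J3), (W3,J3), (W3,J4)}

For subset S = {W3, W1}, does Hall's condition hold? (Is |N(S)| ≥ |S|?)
Yes: |N(S)| = 2, |S| = 2

Subset S = {W3, W1}
Neighbors N(S) = {J3, J4}

|N(S)| = 2, |S| = 2
Hall's condition: |N(S)| ≥ |S| is satisfied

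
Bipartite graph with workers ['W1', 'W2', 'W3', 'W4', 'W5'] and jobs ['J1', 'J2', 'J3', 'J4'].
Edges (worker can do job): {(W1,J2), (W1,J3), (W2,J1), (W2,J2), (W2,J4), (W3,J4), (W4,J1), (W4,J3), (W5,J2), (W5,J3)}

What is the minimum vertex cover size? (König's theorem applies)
Minimum vertex cover size = 4

By König's theorem: in bipartite graphs,
min vertex cover = max matching = 4

Maximum matching has size 4, so minimum vertex cover also has size 4.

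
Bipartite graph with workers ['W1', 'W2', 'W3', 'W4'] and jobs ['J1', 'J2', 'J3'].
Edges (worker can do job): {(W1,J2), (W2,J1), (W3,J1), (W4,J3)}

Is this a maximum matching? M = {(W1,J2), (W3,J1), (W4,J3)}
Yes, size 3 is maximum

Proposed matching has size 3.
Maximum matching size for this graph: 3.

This is a maximum matching.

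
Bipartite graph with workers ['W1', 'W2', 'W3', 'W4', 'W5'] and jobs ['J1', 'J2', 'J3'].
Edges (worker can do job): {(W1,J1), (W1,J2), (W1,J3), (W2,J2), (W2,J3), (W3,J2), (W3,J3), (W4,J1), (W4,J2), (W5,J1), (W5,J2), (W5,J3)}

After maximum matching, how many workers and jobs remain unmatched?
Unmatched: 2 workers, 0 jobs

Maximum matching size: 3
Workers: 5 total, 3 matched, 2 unmatched
Jobs: 3 total, 3 matched, 0 unmatched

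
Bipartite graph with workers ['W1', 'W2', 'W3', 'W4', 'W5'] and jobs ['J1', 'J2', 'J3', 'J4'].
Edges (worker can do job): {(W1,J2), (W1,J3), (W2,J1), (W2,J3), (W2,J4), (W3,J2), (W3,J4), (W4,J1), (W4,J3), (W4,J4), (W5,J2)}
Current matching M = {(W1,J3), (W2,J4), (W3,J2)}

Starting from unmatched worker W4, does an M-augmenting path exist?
Yes: W4 → J1

An M-augmenting path alternates non-matching / matching edges, starting and ending at unmatched vertices.
Path: W4 → J1
(J1 is unmatched in M, so the path is augmenting.)
Flipping edges along this path would increase |M| from 3 to 4.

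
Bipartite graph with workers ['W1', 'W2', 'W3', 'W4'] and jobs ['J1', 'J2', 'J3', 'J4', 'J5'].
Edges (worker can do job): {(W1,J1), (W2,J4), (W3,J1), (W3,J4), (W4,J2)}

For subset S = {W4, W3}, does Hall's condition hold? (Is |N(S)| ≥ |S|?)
Yes: |N(S)| = 3, |S| = 2

Subset S = {W4, W3}
Neighbors N(S) = {J1, J2, J4}

|N(S)| = 3, |S| = 2
Hall's condition: |N(S)| ≥ |S| is satisfied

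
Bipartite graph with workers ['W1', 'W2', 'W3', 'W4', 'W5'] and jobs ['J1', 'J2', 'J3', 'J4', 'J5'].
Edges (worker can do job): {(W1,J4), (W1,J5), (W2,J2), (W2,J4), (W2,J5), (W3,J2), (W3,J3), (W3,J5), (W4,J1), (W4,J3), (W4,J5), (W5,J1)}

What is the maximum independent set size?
Maximum independent set = 5

By König's theorem:
- Min vertex cover = Max matching = 5
- Max independent set = Total vertices - Min vertex cover
- Max independent set = 10 - 5 = 5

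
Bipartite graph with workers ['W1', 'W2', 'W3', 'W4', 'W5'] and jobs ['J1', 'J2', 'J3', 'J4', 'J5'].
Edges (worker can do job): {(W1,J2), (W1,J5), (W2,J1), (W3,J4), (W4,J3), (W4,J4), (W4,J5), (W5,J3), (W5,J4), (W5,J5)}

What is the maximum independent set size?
Maximum independent set = 5

By König's theorem:
- Min vertex cover = Max matching = 5
- Max independent set = Total vertices - Min vertex cover
- Max independent set = 10 - 5 = 5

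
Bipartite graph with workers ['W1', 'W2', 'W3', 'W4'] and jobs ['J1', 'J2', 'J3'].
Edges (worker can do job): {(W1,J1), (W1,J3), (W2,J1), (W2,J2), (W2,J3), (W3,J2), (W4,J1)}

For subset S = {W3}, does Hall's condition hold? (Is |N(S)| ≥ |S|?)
Yes: |N(S)| = 1, |S| = 1

Subset S = {W3}
Neighbors N(S) = {J2}

|N(S)| = 1, |S| = 1
Hall's condition: |N(S)| ≥ |S| is satisfied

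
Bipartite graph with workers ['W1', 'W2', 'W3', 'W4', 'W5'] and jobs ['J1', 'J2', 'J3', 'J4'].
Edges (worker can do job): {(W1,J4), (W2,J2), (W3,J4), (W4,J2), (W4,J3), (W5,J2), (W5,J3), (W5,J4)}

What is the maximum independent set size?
Maximum independent set = 6

By König's theorem:
- Min vertex cover = Max matching = 3
- Max independent set = Total vertices - Min vertex cover
- Max independent set = 9 - 3 = 6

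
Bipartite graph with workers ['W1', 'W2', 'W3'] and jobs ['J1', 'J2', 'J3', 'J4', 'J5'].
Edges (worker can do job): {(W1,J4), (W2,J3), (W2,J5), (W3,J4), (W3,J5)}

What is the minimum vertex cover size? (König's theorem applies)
Minimum vertex cover size = 3

By König's theorem: in bipartite graphs,
min vertex cover = max matching = 3

Maximum matching has size 3, so minimum vertex cover also has size 3.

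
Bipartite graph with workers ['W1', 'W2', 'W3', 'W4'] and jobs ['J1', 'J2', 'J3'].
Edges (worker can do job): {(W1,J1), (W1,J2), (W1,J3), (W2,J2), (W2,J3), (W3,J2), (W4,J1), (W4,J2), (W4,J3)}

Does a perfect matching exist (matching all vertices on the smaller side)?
Yes, perfect matching exists (size 3)

Perfect matching: {(W1,J3), (W3,J2), (W4,J1)}
All 3 vertices on the smaller side are matched.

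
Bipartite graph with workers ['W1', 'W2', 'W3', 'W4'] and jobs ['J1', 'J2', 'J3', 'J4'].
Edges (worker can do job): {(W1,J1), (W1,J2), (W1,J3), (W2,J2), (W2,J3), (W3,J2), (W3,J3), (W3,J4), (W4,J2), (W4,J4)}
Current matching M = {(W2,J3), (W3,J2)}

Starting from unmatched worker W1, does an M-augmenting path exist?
Yes: W1 → J1

An M-augmenting path alternates non-matching / matching edges, starting and ending at unmatched vertices.
Path: W1 → J1
(J1 is unmatched in M, so the path is augmenting.)
Flipping edges along this path would increase |M| from 2 to 3.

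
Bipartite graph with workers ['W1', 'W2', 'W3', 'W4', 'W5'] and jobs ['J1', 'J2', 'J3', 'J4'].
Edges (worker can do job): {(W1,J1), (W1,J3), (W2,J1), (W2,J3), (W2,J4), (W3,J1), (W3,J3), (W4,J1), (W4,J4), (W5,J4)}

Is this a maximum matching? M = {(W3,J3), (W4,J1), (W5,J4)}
Yes, size 3 is maximum

Proposed matching has size 3.
Maximum matching size for this graph: 3.

This is a maximum matching.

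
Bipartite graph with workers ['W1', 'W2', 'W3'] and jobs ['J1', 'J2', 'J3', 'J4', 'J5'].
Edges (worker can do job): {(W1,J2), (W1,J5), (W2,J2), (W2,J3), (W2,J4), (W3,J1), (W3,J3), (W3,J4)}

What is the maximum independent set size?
Maximum independent set = 5

By König's theorem:
- Min vertex cover = Max matching = 3
- Max independent set = Total vertices - Min vertex cover
- Max independent set = 8 - 3 = 5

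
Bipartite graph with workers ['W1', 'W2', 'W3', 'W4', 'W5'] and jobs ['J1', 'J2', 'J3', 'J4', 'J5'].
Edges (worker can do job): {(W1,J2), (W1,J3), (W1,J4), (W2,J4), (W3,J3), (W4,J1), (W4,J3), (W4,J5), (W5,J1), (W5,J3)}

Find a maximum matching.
Matching: {(W1,J2), (W2,J4), (W3,J3), (W4,J5), (W5,J1)}

Maximum matching (size 5):
  W1 → J2
  W2 → J4
  W3 → J3
  W4 → J5
  W5 → J1

Each worker is assigned to at most one job, and each job to at most one worker.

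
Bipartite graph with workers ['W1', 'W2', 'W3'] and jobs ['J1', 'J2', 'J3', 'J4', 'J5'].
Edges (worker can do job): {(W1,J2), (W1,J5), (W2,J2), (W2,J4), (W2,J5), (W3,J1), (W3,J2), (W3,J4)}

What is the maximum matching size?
Maximum matching size = 3

Maximum matching: {(W1,J5), (W2,J4), (W3,J2)}
Size: 3

This assigns 3 workers to 3 distinct jobs.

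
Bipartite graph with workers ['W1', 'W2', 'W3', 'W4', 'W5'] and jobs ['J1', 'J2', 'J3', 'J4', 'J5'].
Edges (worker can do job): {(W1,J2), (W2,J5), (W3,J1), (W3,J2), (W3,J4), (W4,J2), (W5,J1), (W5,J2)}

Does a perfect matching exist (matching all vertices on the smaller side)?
No, maximum matching has size 4 < 5

Maximum matching has size 4, need 5 for perfect matching.
Unmatched workers: ['W1']
Unmatched jobs: ['J3']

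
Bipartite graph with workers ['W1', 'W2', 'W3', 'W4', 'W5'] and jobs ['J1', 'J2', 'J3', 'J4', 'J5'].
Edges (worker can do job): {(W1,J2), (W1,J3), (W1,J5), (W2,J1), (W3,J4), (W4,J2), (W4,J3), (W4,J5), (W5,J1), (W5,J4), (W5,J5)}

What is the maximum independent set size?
Maximum independent set = 5

By König's theorem:
- Min vertex cover = Max matching = 5
- Max independent set = Total vertices - Min vertex cover
- Max independent set = 10 - 5 = 5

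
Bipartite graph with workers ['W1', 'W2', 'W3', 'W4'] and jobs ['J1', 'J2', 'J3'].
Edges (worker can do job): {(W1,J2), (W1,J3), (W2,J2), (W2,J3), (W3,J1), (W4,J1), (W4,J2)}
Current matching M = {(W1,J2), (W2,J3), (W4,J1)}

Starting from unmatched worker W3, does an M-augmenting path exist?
No augmenting path from W3

Alternating search from W3 reaches jobs: {J1, J2, J3}.
Every reachable job is already matched in M, and following those matched edges back to workers exposes no further unvisited jobs.
No M-augmenting path from W3 exists.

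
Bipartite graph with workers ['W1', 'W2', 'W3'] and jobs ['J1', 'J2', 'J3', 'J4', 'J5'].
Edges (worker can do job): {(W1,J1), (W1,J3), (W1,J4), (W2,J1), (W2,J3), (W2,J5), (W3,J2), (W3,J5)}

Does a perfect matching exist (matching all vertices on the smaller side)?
Yes, perfect matching exists (size 3)

Perfect matching: {(W1,J4), (W2,J3), (W3,J2)}
All 3 vertices on the smaller side are matched.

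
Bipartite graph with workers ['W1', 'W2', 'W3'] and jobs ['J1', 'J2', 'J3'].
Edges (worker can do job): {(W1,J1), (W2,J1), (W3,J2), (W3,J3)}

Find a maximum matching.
Matching: {(W1,J1), (W3,J3)}

Maximum matching (size 2):
  W1 → J1
  W3 → J3

Each worker is assigned to at most one job, and each job to at most one worker.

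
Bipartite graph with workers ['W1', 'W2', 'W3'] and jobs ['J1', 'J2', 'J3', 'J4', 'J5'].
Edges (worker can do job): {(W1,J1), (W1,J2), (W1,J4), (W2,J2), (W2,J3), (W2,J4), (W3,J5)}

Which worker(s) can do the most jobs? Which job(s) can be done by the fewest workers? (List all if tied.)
Most versatile: W1, W2 (3 jobs); Least covered: J1, J3, J5 (1 workers)

Worker degrees (jobs they can do): W1:3, W2:3, W3:1
Job degrees (workers who can do it): J1:1, J2:2, J3:1, J4:2, J5:1

Maximum worker degree is 3, achieved by: W1, W2
Minimum job degree is 1, achieved by: J1, J3, J5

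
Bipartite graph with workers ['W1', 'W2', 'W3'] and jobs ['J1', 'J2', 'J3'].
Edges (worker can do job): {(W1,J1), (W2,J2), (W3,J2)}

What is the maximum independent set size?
Maximum independent set = 4

By König's theorem:
- Min vertex cover = Max matching = 2
- Max independent set = Total vertices - Min vertex cover
- Max independent set = 6 - 2 = 4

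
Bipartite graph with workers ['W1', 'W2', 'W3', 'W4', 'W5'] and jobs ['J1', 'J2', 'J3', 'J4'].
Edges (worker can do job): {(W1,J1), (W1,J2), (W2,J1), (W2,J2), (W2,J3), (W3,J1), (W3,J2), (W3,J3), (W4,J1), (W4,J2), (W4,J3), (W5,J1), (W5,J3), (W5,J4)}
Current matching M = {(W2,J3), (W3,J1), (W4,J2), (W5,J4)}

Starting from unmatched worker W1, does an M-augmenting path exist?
No augmenting path from W1

Alternating search from W1 reaches jobs: {J1, J2, J3}.
Every reachable job is already matched in M, and following those matched edges back to workers exposes no further unvisited jobs.
No M-augmenting path from W1 exists.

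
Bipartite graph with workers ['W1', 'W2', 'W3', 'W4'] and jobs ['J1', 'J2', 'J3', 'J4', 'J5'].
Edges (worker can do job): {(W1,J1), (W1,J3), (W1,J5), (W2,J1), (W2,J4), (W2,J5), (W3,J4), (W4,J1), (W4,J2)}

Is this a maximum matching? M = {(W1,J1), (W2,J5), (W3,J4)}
No, size 3 is not maximum

Proposed matching has size 3.
Maximum matching size for this graph: 4.

This is NOT maximum - can be improved to size 4.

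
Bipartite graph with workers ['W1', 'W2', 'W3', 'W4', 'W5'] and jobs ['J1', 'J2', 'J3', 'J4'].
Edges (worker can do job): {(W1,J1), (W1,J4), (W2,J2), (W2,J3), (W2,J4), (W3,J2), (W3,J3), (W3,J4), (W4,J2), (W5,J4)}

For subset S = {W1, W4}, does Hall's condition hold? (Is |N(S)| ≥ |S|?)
Yes: |N(S)| = 3, |S| = 2

Subset S = {W1, W4}
Neighbors N(S) = {J1, J2, J4}

|N(S)| = 3, |S| = 2
Hall's condition: |N(S)| ≥ |S| is satisfied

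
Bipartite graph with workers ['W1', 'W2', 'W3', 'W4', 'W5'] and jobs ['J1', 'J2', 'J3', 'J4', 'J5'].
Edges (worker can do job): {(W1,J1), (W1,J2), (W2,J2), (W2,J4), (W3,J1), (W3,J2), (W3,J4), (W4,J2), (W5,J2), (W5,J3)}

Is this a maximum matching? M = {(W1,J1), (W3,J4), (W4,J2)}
No, size 3 is not maximum

Proposed matching has size 3.
Maximum matching size for this graph: 4.

This is NOT maximum - can be improved to size 4.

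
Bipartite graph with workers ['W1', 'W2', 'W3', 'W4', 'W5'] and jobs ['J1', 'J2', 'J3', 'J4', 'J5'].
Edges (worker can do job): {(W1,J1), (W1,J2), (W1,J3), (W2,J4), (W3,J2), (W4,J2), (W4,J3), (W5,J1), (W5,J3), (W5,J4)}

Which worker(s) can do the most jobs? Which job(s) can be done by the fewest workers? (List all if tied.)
Most versatile: W1, W5 (3 jobs); Least covered: J5 (0 workers)

Worker degrees (jobs they can do): W1:3, W2:1, W3:1, W4:2, W5:3
Job degrees (workers who can do it): J1:2, J2:3, J3:3, J4:2, J5:0

Maximum worker degree is 3, achieved by: W1, W5
Minimum job degree is 0, achieved by: J5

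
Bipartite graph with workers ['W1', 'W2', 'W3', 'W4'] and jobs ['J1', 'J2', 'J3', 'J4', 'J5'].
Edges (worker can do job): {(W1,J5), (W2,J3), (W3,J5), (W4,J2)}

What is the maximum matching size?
Maximum matching size = 3

Maximum matching: {(W2,J3), (W3,J5), (W4,J2)}
Size: 3

This assigns 3 workers to 3 distinct jobs.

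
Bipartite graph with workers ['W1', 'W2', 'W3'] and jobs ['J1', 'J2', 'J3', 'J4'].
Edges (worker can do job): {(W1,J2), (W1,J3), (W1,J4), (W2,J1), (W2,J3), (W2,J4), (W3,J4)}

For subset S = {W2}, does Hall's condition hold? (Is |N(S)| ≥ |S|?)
Yes: |N(S)| = 3, |S| = 1

Subset S = {W2}
Neighbors N(S) = {J1, J3, J4}

|N(S)| = 3, |S| = 1
Hall's condition: |N(S)| ≥ |S| is satisfied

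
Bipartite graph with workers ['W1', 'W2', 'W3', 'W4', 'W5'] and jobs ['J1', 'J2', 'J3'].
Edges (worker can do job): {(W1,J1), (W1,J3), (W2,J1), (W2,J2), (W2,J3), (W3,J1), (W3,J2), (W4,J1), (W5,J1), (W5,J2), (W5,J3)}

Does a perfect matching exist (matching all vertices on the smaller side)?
Yes, perfect matching exists (size 3)

Perfect matching: {(W2,J2), (W3,J1), (W5,J3)}
All 3 vertices on the smaller side are matched.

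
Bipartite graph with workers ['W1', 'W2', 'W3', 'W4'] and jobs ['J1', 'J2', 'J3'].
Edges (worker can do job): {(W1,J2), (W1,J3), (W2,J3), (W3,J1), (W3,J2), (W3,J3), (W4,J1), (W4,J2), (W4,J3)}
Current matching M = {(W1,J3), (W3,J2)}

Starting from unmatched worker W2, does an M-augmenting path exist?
Yes: W2 → J3 → W1 → J2 → W3 → J1

An M-augmenting path alternates non-matching / matching edges, starting and ending at unmatched vertices.
Path: W2 → J3 → W1 → J2 → W3 → J1
(J1 is unmatched in M, so the path is augmenting.)
Flipping edges along this path would increase |M| from 2 to 3.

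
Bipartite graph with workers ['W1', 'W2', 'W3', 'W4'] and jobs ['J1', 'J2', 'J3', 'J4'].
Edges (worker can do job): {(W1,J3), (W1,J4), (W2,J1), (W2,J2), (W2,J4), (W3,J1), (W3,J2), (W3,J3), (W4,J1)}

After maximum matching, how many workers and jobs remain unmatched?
Unmatched: 0 workers, 0 jobs

Maximum matching size: 4
Workers: 4 total, 4 matched, 0 unmatched
Jobs: 4 total, 4 matched, 0 unmatched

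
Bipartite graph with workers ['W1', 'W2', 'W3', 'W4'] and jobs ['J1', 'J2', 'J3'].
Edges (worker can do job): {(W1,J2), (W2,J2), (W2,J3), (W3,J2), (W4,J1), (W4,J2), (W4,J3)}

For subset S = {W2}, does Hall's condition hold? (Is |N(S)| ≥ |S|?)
Yes: |N(S)| = 2, |S| = 1

Subset S = {W2}
Neighbors N(S) = {J2, J3}

|N(S)| = 2, |S| = 1
Hall's condition: |N(S)| ≥ |S| is satisfied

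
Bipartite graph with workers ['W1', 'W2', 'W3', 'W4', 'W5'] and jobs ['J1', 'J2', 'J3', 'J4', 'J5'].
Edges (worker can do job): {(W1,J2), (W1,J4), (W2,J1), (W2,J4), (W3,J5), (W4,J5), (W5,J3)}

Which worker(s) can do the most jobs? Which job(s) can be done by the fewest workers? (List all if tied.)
Most versatile: W1, W2 (2 jobs); Least covered: J1, J2, J3 (1 workers)

Worker degrees (jobs they can do): W1:2, W2:2, W3:1, W4:1, W5:1
Job degrees (workers who can do it): J1:1, J2:1, J3:1, J4:2, J5:2

Maximum worker degree is 2, achieved by: W1, W2
Minimum job degree is 1, achieved by: J1, J2, J3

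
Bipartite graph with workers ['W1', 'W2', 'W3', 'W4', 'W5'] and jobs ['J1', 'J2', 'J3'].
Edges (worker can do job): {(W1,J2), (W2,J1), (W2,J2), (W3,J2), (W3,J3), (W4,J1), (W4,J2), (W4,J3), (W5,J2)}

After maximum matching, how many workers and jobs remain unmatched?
Unmatched: 2 workers, 0 jobs

Maximum matching size: 3
Workers: 5 total, 3 matched, 2 unmatched
Jobs: 3 total, 3 matched, 0 unmatched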